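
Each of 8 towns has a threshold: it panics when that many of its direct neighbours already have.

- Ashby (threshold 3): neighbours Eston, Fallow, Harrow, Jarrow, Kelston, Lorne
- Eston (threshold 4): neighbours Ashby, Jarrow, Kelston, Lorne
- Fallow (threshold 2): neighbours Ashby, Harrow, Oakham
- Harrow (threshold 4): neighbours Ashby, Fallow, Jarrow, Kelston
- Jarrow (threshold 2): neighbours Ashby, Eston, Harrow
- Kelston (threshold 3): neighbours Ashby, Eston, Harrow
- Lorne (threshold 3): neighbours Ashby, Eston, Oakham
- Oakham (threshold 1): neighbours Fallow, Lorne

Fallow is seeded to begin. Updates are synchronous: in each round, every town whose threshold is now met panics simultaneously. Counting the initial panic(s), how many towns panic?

Round 1 — Fallow panics (initial).
Round 2 — checking thresholds:
  Ashby: 1 of 6 neighbours < 3, holds.
  Harrow: 1 of 4 neighbours < 4, holds.
  Oakham: 1 of 2 neighbours ≥ 1, panics.
Round 3 — no new panics; cascade stops.

2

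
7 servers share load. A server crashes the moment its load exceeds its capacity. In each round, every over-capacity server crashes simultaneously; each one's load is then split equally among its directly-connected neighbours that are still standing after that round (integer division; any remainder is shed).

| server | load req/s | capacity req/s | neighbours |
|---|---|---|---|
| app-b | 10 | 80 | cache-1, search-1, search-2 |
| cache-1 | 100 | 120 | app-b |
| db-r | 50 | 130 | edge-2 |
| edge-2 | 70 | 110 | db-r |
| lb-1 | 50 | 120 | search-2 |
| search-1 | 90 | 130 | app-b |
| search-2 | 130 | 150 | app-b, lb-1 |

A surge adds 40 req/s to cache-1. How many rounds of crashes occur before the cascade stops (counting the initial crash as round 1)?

4

Round 1 — cache-1 at 140 > 120. cache-1 crashes.
  cache-1 sheds 140 req/s to app-b: 140 each.
    app-b: 10+140 = 150 > 80
Round 2 — app-b crashes.
  app-b sheds 150 req/s to search-1, search-2: 75 each.
    search-1: 90+75 = 165 > 130
    search-2: 130+75 = 205 > 150
Round 3 — search-1, search-2 crash.
  search-1 sheds 165 req/s: no online neighbours, lost.
  search-2 sheds 205 req/s to lb-1: 205 each.
    lb-1: 50+205 = 255 > 120
Round 4 — lb-1 crashes.
  lb-1 sheds 255 req/s: no online neighbours, lost.
No further crashes.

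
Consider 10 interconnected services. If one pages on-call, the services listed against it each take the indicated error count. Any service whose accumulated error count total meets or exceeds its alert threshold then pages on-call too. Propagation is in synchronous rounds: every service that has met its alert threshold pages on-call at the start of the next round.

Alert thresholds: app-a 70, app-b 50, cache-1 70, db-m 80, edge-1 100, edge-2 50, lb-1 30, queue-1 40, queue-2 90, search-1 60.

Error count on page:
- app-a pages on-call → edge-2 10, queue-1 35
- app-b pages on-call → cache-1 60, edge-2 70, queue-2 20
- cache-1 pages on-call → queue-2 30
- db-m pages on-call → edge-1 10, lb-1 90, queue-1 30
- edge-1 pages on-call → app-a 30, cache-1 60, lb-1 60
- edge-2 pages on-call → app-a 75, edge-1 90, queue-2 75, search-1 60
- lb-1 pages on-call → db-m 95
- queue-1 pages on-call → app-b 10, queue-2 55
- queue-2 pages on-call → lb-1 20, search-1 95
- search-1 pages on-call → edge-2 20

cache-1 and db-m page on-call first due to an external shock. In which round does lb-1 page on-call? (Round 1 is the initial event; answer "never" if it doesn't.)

Round 1 — cache-1, db-m page on-call (initial).
  edge-1: +10 → 10 < 100
  lb-1: +90 → 90 ≥ 30
  queue-1: +30 → 30 < 40
  queue-2: +30 → 30 < 90
Round 2 — lb-1 pages on-call.
No further pages.

2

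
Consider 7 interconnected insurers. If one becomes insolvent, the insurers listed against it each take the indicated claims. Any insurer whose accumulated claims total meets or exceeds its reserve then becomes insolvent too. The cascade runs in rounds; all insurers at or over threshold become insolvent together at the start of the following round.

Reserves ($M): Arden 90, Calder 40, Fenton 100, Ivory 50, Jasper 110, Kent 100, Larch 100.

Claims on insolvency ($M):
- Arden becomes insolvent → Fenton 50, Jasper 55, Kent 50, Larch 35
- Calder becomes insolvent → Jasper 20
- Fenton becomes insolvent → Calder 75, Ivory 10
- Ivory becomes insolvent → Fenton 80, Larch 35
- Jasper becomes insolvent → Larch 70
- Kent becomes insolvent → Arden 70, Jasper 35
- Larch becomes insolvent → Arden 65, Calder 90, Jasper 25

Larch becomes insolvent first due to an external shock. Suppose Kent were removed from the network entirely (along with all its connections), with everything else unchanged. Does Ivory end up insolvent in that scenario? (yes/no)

With Kent removed:
Round 1 — Larch becomes insolvent (initial).
  Arden: +65 → 65 < 90
  Calder: +90 → 90 ≥ 40
  Jasper: +25 → 25 < 110
Round 2 — Calder becomes insolvent.
  Jasper: +20 → 45 < 110
No further insolvencies.

no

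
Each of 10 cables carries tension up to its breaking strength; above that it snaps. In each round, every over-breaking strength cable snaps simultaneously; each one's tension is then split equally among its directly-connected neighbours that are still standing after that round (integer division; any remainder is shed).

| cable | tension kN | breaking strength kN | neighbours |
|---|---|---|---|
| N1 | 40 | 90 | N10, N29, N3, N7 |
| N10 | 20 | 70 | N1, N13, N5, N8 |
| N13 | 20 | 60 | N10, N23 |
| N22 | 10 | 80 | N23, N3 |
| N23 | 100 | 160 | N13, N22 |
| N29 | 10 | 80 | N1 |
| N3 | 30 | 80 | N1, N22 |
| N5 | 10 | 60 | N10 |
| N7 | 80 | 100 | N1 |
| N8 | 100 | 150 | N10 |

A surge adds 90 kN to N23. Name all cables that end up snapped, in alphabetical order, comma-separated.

Round 1 — N23 at 190 > 160. N23 snaps.
  N23 sheds 190 kN to N13, N22: 95 each.
    N13: 20+95 = 115 > 60
    N22: 10+95 = 105 > 80
Round 2 — N13, N22 snap.
  N13 sheds 115 kN to N10: 115 each.
    N10: 20+115 = 135 > 70
  N22 sheds 105 kN to N3: 105 each.
    N3: 30+105 = 135 > 80
Round 3 — N10, N3 snap.
  N10 sheds 135 kN to N1, N5, N8: 45 each.
    N1: 40+45 = 85 ≤ 90
    N5: 10+45 = 55 ≤ 60
    N8: 100+45 = 145 ≤ 150
  N3 sheds 135 kN to N1: 135 each.
    N1: 85+135 = 220 > 90
Round 4 — N1 snaps.
  N1 sheds 220 kN to N29, N7: 110 each.
    N29: 10+110 = 120 > 80
    N7: 80+110 = 190 > 100
Round 5 — N29, N7 snap.
  N29 sheds 120 kN: no online neighbours, lost.
  N7 sheds 190 kN: no online neighbours, lost.
No further breaks.

N1, N10, N13, N22, N23, N29, N3, N7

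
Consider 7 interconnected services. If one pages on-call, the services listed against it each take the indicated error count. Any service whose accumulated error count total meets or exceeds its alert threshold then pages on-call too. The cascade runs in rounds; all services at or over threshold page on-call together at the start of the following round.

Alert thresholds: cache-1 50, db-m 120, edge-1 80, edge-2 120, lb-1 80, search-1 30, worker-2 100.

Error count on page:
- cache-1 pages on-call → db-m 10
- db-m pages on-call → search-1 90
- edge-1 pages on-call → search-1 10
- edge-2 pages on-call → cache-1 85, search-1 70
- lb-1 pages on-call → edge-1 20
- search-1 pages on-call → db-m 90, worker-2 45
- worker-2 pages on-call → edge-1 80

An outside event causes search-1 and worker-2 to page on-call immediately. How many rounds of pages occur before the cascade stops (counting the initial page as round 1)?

2

Round 1 — search-1, worker-2 page on-call (initial).
  db-m: +90 → 90 < 120
  edge-1: +80 → 80 ≥ 80
Round 2 — edge-1 pages on-call.
No further pages.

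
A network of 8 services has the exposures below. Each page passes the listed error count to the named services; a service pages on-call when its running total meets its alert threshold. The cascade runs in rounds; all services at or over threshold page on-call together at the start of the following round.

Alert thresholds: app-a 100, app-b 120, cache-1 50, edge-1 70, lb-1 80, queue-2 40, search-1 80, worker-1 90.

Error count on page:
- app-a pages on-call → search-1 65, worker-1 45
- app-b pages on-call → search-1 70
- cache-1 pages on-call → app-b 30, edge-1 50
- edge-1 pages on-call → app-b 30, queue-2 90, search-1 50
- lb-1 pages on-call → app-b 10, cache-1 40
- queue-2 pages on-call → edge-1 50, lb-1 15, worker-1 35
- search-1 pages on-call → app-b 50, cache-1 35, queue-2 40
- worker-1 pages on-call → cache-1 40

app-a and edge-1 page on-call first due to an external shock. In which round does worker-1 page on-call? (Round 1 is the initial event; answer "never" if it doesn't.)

never

Round 1 — app-a, edge-1 page on-call (initial).
  app-b: +30 → 30 < 120
  queue-2: +90 → 90 ≥ 40
  search-1: +65+50 → 115 ≥ 80
  worker-1: +45 → 45 < 90
Round 2 — queue-2, search-1 page on-call.
  app-b: +50 → 80 < 120
  cache-1: +35 → 35 < 50
  lb-1: +15 → 15 < 80
  worker-1: +35 → 80 < 90
No further pages.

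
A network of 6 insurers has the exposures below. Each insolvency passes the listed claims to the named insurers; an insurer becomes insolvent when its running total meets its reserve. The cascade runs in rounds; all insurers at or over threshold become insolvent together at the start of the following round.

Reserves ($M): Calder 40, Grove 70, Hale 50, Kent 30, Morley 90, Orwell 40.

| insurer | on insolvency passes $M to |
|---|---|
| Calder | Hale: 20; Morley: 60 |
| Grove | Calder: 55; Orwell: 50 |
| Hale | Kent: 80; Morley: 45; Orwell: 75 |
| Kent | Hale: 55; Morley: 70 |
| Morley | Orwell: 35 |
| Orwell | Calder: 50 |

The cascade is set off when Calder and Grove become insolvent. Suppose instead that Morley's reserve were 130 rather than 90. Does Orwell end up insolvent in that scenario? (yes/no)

yes

With Morley's reserve at 130:
Round 1 — Calder, Grove become insolvent (initial).
  Hale: +20 → 20 < 50
  Morley: +60 → 60 < 130
  Orwell: +50 → 50 ≥ 40
Round 2 — Orwell becomes insolvent.
No further insolvencies.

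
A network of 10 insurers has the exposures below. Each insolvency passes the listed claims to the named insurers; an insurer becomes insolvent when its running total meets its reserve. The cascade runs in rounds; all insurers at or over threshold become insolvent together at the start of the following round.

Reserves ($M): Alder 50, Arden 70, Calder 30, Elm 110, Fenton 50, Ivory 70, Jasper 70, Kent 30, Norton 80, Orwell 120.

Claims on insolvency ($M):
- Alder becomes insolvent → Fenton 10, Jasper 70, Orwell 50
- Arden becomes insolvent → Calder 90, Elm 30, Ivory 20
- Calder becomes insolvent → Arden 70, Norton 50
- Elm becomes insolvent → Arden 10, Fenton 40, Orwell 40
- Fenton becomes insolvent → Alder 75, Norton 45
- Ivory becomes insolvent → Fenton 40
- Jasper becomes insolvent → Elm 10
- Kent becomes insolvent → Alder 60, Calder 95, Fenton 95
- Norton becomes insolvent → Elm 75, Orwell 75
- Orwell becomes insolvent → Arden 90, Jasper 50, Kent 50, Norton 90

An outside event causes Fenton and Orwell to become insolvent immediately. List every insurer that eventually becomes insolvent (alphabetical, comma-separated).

Alder, Arden, Calder, Elm, Fenton, Jasper, Kent, Norton, Orwell

Round 1 — Fenton, Orwell become insolvent (initial).
  Alder: +75 → 75 ≥ 50
  Arden: +90 → 90 ≥ 70
  Jasper: +50 → 50 < 70
  Kent: +50 → 50 ≥ 30
  Norton: +45+90 → 135 ≥ 80
Round 2 — Alder, Arden, Kent, Norton become insolvent.
  Calder: +90+95 → 185 ≥ 30
  Elm: +30+75 → 105 < 110
  Ivory: +20 → 20 < 70
  Jasper: +70 → 120 ≥ 70
Round 3 — Calder, Jasper become insolvent.
  Elm: +10 → 115 ≥ 110
Round 4 — Elm becomes insolvent.
No further insolvencies.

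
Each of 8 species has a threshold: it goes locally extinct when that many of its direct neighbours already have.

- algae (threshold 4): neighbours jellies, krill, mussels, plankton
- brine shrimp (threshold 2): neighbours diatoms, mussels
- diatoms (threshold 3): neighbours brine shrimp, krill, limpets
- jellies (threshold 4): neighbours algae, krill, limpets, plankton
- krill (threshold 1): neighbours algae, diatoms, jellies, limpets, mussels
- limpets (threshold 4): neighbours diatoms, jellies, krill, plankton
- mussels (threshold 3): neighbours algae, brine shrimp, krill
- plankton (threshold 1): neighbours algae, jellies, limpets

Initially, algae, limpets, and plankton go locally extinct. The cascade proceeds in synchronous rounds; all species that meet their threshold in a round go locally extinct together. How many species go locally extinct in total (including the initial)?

5

Round 1 — algae, limpets, plankton go locally extinct (initial).
Round 2 — checking thresholds:
  diatoms: 1 of 3 neighbours < 3, not yet.
  jellies: 3 of 4 neighbours < 4, not yet.
  krill: 2 of 5 neighbours ≥ 1, goes locally extinct.
  mussels: 1 of 3 neighbours < 3, not yet.
Round 3 — checking thresholds:
  diatoms: 2 of 3 neighbours < 3, not yet.
  jellies: 4 of 4 neighbours ≥ 4, goes locally extinct.
  mussels: 2 of 3 neighbours < 3, not yet.
Round 4 — no new extinctions; cascade stops.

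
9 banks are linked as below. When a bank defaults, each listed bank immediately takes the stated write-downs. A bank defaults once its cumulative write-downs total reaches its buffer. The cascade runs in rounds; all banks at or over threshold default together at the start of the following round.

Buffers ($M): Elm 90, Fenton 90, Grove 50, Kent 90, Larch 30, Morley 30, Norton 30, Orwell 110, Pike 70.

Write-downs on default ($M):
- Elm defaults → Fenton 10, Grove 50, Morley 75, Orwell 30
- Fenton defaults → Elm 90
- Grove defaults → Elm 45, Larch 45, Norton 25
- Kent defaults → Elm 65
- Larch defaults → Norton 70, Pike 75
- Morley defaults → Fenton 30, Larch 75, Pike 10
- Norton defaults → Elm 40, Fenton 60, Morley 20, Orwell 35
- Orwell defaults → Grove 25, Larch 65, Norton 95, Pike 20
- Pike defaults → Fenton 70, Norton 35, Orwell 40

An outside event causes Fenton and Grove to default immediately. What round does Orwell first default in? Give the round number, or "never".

Round 1 — Fenton, Grove default (initial).
  Elm: +90+45 → 135 ≥ 90
  Larch: +45 → 45 ≥ 30
  Norton: +25 → 25 < 30
Round 2 — Elm, Larch default.
  Morley: +75 → 75 ≥ 30
  Norton: +70 → 95 ≥ 30
  Orwell: +30 → 30 < 110
  Pike: +75 → 75 ≥ 70
Round 3 — Morley, Norton, Pike default.
  Orwell: +35+40 → 105 < 110
No further defaults.

never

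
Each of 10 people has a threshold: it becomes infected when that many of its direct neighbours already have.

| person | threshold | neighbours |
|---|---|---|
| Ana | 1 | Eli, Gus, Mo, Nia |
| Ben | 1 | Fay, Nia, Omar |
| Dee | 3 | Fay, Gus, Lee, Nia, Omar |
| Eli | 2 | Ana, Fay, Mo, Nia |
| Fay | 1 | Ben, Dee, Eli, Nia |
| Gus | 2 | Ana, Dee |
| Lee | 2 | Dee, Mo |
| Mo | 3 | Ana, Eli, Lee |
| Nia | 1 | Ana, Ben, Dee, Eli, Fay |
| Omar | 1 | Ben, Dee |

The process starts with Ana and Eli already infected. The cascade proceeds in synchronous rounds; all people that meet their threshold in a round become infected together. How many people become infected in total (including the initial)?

8

Round 1 — Ana, Eli become infected (initial).
Round 2 — checking thresholds:
  Fay: 1 of 4 neighbours ≥ 1, becomes infected.
  Gus: 1 of 2 neighbours < 2, not yet.
  Mo: 2 of 3 neighbours < 3, not yet.
  Nia: 2 of 5 neighbours ≥ 1, becomes infected.
Round 3 — checking thresholds:
  Ben: 2 of 3 neighbours ≥ 1, becomes infected.
  Dee: 2 of 5 neighbours < 3, not yet.
  Gus: 1 of 2 neighbours < 2, not yet.
  Mo: 2 of 3 neighbours < 3, not yet.
Round 4 — checking thresholds:
  Dee: 2 of 5 neighbours < 3, not yet.
  Gus: 1 of 2 neighbours < 2, not yet.
  Mo: 2 of 3 neighbours < 3, not yet.
  Omar: 1 of 2 neighbours ≥ 1, becomes infected.
Round 5 — checking thresholds:
  Dee: 3 of 5 neighbours ≥ 3, becomes infected.
  Gus: 1 of 2 neighbours < 2, not yet.
  Mo: 2 of 3 neighbours < 3, not yet.
Round 6 — checking thresholds:
  Gus: 2 of 2 neighbours ≥ 2, becomes infected.
  Lee: 1 of 2 neighbours < 2, not yet.
  Mo: 2 of 3 neighbours < 3, not yet.
Round 7 — no new infections; cascade stops.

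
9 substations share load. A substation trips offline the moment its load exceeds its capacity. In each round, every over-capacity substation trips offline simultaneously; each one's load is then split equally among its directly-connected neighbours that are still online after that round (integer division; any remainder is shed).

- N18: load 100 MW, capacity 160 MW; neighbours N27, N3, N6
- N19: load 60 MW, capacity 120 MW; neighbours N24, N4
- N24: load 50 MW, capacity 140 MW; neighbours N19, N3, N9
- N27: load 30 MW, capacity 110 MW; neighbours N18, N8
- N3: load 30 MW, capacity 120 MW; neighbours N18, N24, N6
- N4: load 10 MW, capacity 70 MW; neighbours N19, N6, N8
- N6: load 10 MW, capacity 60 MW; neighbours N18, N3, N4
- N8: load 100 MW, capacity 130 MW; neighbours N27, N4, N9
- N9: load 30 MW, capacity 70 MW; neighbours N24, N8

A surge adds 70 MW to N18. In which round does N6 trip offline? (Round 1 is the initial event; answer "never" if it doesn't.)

Round 1 — N18 at 170 > 160. N18 trips offline.
  N18 sheds 170 MW to N27, N3, N6: 56 each (2 lost).
    N27: 30+56 = 86 ≤ 110
    N3: 30+56 = 86 ≤ 120
    N6: 10+56 = 66 > 60
Round 2 — N6 trips offline.
  N6 sheds 66 MW to N3, N4: 33 each.
    N3: 86+33 = 119 ≤ 120
    N4: 10+33 = 43 ≤ 70
No further trips.

2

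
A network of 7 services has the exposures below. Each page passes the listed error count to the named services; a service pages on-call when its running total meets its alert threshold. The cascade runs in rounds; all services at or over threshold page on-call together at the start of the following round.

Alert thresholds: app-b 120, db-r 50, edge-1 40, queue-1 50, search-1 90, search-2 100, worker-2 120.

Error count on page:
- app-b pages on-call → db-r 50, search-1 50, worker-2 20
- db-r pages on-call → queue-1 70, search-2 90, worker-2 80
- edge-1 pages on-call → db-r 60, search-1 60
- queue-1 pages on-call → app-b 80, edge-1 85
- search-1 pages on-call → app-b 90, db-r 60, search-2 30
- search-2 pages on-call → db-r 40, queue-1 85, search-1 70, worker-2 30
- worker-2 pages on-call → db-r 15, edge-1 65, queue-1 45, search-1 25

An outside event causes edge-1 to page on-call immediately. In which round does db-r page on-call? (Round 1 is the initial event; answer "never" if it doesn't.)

Round 1 — edge-1 pages on-call (initial).
  db-r: +60 → 60 ≥ 50
  search-1: +60 → 60 < 90
Round 2 — db-r pages on-call.
  queue-1: +70 → 70 ≥ 50
  search-2: +90 → 90 < 100
  worker-2: +80 → 80 < 120
Round 3 — queue-1 pages on-call.
  app-b: +80 → 80 < 120
No further pages.

2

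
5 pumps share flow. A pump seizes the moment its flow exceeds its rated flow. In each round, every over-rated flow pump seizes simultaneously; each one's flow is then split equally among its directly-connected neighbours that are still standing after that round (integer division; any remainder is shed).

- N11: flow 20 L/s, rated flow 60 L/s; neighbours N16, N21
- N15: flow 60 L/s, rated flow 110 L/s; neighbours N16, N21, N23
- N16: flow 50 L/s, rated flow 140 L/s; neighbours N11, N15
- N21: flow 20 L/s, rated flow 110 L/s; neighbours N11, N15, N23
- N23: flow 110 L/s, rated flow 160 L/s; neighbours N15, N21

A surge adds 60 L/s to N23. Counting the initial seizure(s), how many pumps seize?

Round 1 — N23 at 170 > 160. N23 seizes.
  N23 sheds 170 L/s to N15, N21: 85 each.
    N15: 60+85 = 145 > 110
    N21: 20+85 = 105 ≤ 110
Round 2 — N15 seizes.
  N15 sheds 145 L/s to N16, N21: 72 each (1 lost).
    N16: 50+72 = 122 ≤ 140
    N21: 105+72 = 177 > 110
Round 3 — N21 seizes.
  N21 sheds 177 L/s to N11: 177 each.
    N11: 20+177 = 197 > 60
Round 4 — N11 seizes.
  N11 sheds 197 L/s to N16: 197 each.
    N16: 122+197 = 319 > 140
Round 5 — N16 seizes.
  N16 sheds 319 L/s: no online neighbours, lost.
No further seizures.

5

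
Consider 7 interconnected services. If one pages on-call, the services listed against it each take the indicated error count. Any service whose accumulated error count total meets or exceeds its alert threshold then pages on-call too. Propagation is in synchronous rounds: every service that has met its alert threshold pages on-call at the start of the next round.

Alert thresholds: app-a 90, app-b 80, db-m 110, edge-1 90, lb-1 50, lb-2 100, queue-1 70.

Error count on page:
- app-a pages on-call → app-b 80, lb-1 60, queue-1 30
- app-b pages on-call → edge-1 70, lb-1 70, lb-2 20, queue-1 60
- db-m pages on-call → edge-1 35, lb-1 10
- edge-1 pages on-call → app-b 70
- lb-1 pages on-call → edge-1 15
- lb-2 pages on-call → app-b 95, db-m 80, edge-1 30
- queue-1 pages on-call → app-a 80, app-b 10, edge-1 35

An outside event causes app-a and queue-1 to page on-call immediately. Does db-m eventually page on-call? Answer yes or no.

no

Round 1 — app-a, queue-1 page on-call (initial).
  app-b: +80+10 → 90 ≥ 80
  edge-1: +35 → 35 < 90
  lb-1: +60 → 60 ≥ 50
Round 2 — app-b, lb-1 page on-call.
  edge-1: +70+15 → 120 ≥ 90
  lb-2: +20 → 20 < 100
Round 3 — edge-1 pages on-call.
No further pages.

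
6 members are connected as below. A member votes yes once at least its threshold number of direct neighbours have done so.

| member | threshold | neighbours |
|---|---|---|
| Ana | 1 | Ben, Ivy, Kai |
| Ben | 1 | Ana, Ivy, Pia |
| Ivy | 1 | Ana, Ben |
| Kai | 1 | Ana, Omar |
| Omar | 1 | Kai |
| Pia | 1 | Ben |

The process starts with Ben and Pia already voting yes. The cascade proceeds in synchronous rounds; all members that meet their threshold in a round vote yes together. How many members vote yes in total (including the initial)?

6

Round 1 — Ben, Pia vote yes (initial).
Round 2 — checking thresholds:
  Ana: 1 of 3 neighbours ≥ 1, votes yes.
  Ivy: 1 of 2 neighbours ≥ 1, votes yes.
Round 3 — checking thresholds:
  Kai: 1 of 2 neighbours ≥ 1, votes yes.
Round 4 — checking thresholds:
  Omar: 1 of 1 neighbours ≥ 1, votes yes.
Round 5 — no new yes votes; cascade stops.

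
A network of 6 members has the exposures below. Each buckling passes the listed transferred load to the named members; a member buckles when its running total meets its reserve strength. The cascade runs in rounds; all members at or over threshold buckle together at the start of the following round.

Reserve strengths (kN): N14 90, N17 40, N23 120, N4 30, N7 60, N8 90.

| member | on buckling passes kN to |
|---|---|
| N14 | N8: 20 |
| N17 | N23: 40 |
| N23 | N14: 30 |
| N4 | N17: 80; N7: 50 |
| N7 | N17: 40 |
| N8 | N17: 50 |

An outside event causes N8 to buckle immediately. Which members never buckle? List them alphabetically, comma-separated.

N14, N23, N4, N7

Round 1 — N8 buckles (initial).
  N17: +50 → 50 ≥ 40
Round 2 — N17 buckles.
  N23: +40 → 40 < 120
No further bucklings.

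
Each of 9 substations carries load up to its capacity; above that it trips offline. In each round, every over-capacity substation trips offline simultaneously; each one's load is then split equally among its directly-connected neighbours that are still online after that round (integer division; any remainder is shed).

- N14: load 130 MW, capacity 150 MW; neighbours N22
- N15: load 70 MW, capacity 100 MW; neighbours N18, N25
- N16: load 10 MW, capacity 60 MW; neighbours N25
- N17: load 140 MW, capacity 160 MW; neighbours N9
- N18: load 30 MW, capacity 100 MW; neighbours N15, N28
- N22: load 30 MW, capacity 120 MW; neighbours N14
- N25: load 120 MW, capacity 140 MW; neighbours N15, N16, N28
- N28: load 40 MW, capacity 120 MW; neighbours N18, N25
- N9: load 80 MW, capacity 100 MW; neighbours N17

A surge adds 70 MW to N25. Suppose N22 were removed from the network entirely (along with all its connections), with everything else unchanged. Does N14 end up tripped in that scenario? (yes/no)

no

With N22 removed:
Round 1 — N25 at 190 > 140. N25 trips offline.
  N25 sheds 190 MW to N15, N16, N28: 63 each (1 lost).
    N15: 70+63 = 133 > 100
    N16: 10+63 = 73 > 60
    N28: 40+63 = 103 ≤ 120
Round 2 — N15, N16 trip offline.
  N15 sheds 133 MW to N18: 133 each.
    N18: 30+133 = 163 > 100
  N16 sheds 73 MW: no online neighbours, lost.
Round 3 — N18 trips offline.
  N18 sheds 163 MW to N28: 163 each.
    N28: 103+163 = 266 > 120
Round 4 — N28 trips offline.
  N28 sheds 266 MW: no online neighbours, lost.
No further trips.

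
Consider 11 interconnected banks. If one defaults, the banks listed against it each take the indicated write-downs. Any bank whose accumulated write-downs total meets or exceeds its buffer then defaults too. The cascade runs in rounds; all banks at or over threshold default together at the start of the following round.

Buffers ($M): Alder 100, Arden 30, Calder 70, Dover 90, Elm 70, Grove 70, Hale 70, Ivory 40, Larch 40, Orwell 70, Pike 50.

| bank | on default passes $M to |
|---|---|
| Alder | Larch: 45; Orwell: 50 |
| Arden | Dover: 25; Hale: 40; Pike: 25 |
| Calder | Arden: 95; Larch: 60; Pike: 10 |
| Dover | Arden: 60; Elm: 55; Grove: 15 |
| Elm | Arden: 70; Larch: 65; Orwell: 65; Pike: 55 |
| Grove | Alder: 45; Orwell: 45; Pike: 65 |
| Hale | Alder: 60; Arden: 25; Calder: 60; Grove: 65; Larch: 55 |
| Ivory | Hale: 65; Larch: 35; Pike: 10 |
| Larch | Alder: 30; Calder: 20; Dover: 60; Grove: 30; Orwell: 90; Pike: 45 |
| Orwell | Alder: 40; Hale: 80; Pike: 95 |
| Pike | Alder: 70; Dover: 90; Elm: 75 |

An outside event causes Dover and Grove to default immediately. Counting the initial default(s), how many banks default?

10

Round 1 — Dover, Grove default (initial).
  Alder: +45 → 45 < 100
  Arden: +60 → 60 ≥ 30
  Elm: +55 → 55 < 70
  Orwell: +45 → 45 < 70
  Pike: +65 → 65 ≥ 50
Round 2 — Arden, Pike default.
  Alder: +70 → 115 ≥ 100
  Elm: +75 → 130 ≥ 70
  Hale: +40 → 40 < 70
Round 3 — Alder, Elm default.
  Larch: +45+65 → 110 ≥ 40
  Orwell: +50+65 → 160 ≥ 70
Round 4 — Larch, Orwell default.
  Calder: +20 → 20 < 70
  Hale: +80 → 120 ≥ 70
Round 5 — Hale defaults.
  Calder: +60 → 80 ≥ 70
Round 6 — Calder defaults.
No further defaults.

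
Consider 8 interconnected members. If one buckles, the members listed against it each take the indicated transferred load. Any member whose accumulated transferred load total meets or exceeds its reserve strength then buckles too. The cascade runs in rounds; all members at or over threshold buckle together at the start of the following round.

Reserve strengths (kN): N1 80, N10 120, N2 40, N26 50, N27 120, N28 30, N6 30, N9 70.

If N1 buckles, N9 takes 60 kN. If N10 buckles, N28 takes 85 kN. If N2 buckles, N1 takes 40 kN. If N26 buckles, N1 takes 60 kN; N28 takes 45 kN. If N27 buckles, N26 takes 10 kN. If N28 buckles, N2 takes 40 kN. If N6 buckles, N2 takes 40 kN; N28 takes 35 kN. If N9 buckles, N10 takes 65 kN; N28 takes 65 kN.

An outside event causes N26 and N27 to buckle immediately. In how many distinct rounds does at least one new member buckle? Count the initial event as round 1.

4

Round 1 — N26, N27 buckle (initial).
  N1: +60 → 60 < 80
  N28: +45 → 45 ≥ 30
Round 2 — N28 buckles.
  N2: +40 → 40 ≥ 40
Round 3 — N2 buckles.
  N1: +40 → 100 ≥ 80
Round 4 — N1 buckles.
  N9: +60 → 60 < 70
No further bucklings.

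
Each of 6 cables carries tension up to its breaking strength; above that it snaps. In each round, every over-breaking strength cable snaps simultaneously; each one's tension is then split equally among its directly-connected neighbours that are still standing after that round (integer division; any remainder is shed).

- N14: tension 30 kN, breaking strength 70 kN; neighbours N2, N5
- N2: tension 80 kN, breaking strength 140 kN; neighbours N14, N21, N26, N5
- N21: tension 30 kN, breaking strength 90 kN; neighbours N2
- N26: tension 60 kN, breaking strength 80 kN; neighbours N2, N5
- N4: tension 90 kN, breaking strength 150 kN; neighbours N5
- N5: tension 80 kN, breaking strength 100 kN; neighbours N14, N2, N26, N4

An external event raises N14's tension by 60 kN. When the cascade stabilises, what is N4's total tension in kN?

131

Round 1 — N14 at 90 > 70. N14 snaps.
  N14 sheds 90 kN to N2, N5: 45 each.
    N2: 80+45 = 125 ≤ 140
    N5: 80+45 = 125 > 100
Round 2 — N5 snaps.
  N5 sheds 125 kN to N2, N26, N4: 41 each (2 lost).
    N2: 125+41 = 166 > 140
    N26: 60+41 = 101 > 80
    N4: 90+41 = 131 ≤ 150
Round 3 — N2, N26 snap.
  N2 sheds 166 kN to N21: 166 each.
    N21: 30+166 = 196 > 90
  N26 sheds 101 kN: no online neighbours, lost.
Round 4 — N21 snaps.
  N21 sheds 196 kN: no online neighbours, lost.
No further breaks.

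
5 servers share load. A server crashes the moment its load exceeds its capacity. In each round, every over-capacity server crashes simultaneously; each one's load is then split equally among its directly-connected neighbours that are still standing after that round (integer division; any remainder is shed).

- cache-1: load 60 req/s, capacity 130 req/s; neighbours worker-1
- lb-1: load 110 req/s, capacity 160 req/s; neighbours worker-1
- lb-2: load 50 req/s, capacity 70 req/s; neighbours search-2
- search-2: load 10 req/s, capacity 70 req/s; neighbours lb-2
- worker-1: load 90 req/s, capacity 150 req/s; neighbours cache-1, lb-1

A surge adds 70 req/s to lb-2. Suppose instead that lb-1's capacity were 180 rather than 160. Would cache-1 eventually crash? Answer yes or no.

With lb-1's capacity at 180:
Round 1 — lb-2 at 120 > 70. lb-2 crashes.
  lb-2 sheds 120 req/s to search-2: 120 each.
    search-2: 10+120 = 130 > 70
Round 2 — search-2 crashes.
  search-2 sheds 130 req/s: no online neighbours, lost.
No further crashes.

no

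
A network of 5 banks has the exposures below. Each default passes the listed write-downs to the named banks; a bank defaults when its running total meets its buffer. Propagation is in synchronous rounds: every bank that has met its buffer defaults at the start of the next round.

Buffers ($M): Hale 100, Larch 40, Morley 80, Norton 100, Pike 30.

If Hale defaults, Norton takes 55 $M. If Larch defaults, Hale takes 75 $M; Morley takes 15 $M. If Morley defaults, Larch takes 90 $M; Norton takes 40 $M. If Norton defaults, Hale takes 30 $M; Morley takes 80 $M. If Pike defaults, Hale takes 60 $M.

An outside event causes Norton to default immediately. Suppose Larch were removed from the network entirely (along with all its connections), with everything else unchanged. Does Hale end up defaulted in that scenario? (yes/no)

no

With Larch removed:
Round 1 — Norton defaults (initial).
  Hale: +30 → 30 < 100
  Morley: +80 → 80 ≥ 80
Round 2 — Morley defaults.
No further defaults.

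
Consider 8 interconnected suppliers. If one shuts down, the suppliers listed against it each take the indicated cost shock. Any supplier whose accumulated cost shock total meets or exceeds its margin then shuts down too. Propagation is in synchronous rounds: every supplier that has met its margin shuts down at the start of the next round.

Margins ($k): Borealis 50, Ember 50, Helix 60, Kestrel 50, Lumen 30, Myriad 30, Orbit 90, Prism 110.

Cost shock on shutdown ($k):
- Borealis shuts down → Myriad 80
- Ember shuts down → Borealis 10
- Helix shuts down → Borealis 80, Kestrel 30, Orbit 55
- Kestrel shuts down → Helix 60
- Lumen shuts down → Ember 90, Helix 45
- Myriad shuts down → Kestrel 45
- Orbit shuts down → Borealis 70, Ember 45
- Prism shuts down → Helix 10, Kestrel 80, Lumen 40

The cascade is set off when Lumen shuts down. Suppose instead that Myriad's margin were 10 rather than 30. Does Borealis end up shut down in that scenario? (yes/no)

no

With Myriad's margin at 10:
Round 1 — Lumen shuts down (initial).
  Ember: +90 → 90 ≥ 50
  Helix: +45 → 45 < 60
Round 2 — Ember shuts down.
  Borealis: +10 → 10 < 50
No further shutdowns.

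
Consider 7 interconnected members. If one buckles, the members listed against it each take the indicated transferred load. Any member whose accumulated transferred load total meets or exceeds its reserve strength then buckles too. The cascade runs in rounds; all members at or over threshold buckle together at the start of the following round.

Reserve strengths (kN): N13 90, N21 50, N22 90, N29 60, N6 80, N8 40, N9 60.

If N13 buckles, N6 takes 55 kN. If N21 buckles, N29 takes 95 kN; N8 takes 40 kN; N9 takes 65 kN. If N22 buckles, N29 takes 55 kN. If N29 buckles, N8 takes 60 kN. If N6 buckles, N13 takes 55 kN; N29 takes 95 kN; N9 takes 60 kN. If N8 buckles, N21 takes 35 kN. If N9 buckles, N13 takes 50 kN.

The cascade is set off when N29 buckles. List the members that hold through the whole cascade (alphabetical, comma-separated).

N13, N21, N22, N6, N9

Round 1 — N29 buckles (initial).
  N8: +60 → 60 ≥ 40
Round 2 — N8 buckles.
  N21: +35 → 35 < 50
No further bucklings.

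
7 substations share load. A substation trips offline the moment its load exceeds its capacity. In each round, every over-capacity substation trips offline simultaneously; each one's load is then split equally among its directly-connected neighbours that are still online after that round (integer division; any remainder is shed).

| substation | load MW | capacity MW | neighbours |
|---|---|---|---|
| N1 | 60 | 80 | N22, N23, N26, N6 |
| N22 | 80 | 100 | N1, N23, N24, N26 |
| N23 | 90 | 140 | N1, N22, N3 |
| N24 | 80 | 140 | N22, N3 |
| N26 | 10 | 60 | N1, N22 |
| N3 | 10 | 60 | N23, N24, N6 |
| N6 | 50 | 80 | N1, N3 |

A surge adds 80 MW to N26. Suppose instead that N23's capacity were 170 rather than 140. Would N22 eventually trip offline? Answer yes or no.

yes

With N23's capacity at 170:
Round 1 — N26 at 90 > 60. N26 trips offline.
  N26 sheds 90 MW to N1, N22: 45 each.
    N1: 60+45 = 105 > 80
    N22: 80+45 = 125 > 100
Round 2 — N1, N22 trip offline.
  N1 sheds 105 MW to N23, N6: 52 each (1 lost).
    N23: 90+52 = 142 ≤ 170
    N6: 50+52 = 102 > 80
  N22 sheds 125 MW to N23, N24: 62 each (1 lost).
    N23: 142+62 = 204 > 170
    N24: 80+62 = 142 > 140
Round 3 — N23, N24, N6 trip offline.
  N23 sheds 204 MW to N3: 204 each.
    N3: 10+204 = 214 > 60
  N24 sheds 142 MW to N3: 142 each.
    N3: 214+142 = 356 > 60
  N6 sheds 102 MW to N3: 102 each.
    N3: 356+102 = 458 > 60
Round 4 — N3 trips offline.
  N3 sheds 458 MW: no online neighbours, lost.
No further trips.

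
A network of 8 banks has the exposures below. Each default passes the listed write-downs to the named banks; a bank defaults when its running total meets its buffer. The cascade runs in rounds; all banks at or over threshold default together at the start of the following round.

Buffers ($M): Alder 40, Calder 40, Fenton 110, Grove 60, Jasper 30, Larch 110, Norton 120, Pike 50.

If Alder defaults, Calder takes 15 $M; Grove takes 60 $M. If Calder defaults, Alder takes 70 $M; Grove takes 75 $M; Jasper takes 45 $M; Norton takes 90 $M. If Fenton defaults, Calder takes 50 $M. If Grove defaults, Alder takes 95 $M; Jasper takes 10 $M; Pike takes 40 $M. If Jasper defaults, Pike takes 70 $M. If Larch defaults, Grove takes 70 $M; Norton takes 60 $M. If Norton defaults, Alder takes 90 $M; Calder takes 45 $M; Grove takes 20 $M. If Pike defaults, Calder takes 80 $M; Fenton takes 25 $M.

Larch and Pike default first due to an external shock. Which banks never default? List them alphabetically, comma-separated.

Fenton

Round 1 — Larch, Pike default (initial).
  Calder: +80 → 80 ≥ 40
  Fenton: +25 → 25 < 110
  Grove: +70 → 70 ≥ 60
  Norton: +60 → 60 < 120
Round 2 — Calder, Grove default.
  Alder: +70+95 → 165 ≥ 40
  Jasper: +45+10 → 55 ≥ 30
  Norton: +90 → 150 ≥ 120
Round 3 — Alder, Jasper, Norton default.
No further defaults.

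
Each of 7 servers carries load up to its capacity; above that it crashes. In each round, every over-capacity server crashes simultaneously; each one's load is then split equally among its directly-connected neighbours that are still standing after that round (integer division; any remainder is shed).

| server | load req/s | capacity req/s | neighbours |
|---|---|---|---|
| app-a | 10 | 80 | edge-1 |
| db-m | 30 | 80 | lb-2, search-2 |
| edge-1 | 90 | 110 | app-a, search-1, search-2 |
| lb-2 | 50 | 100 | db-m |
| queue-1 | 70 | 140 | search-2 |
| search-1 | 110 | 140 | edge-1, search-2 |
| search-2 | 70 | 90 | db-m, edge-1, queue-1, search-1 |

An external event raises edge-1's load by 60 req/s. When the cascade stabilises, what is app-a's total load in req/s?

Round 1 — edge-1 at 150 > 110. edge-1 crashes.
  edge-1 sheds 150 req/s to app-a, search-1, search-2: 50 each.
    app-a: 10+50 = 60 ≤ 80
    search-1: 110+50 = 160 > 140
    search-2: 70+50 = 120 > 90
Round 2 — search-1, search-2 crash.
  search-1 sheds 160 req/s: no online neighbours, lost.
  search-2 sheds 120 req/s to db-m, queue-1: 60 each.
    db-m: 30+60 = 90 > 80
    queue-1: 70+60 = 130 ≤ 140
Round 3 — db-m crashes.
  db-m sheds 90 req/s to lb-2: 90 each.
    lb-2: 50+90 = 140 > 100
Round 4 — lb-2 crashes.
  lb-2 sheds 140 req/s: no online neighbours, lost.
No further crashes.

60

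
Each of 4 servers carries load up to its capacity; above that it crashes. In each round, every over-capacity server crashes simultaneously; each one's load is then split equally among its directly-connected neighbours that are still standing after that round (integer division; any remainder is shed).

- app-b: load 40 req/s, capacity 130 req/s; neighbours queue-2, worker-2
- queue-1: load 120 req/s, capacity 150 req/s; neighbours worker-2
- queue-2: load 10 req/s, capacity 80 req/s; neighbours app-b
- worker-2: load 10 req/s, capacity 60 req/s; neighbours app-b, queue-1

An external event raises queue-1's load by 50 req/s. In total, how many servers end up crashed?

4

Round 1 — queue-1 at 170 > 150. queue-1 crashes.
  queue-1 sheds 170 req/s to worker-2: 170 each.
    worker-2: 10+170 = 180 > 60
Round 2 — worker-2 crashes.
  worker-2 sheds 180 req/s to app-b: 180 each.
    app-b: 40+180 = 220 > 130
Round 3 — app-b crashes.
  app-b sheds 220 req/s to queue-2: 220 each.
    queue-2: 10+220 = 230 > 80
Round 4 — queue-2 crashes.
  queue-2 sheds 230 req/s: no online neighbours, lost.
No further crashes.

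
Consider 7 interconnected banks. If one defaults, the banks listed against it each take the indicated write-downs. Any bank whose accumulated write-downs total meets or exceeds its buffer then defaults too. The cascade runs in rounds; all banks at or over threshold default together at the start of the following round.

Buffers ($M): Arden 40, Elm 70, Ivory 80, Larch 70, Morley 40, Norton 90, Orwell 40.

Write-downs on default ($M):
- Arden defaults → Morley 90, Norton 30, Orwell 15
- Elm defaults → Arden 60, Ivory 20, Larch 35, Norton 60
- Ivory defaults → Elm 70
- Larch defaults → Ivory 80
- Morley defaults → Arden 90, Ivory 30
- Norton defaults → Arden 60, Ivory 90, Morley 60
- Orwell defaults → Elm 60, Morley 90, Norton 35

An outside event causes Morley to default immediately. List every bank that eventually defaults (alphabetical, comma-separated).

Arden, Morley

Round 1 — Morley defaults (initial).
  Arden: +90 → 90 ≥ 40
  Ivory: +30 → 30 < 80
Round 2 — Arden defaults.
  Norton: +30 → 30 < 90
  Orwell: +15 → 15 < 40
No further defaults.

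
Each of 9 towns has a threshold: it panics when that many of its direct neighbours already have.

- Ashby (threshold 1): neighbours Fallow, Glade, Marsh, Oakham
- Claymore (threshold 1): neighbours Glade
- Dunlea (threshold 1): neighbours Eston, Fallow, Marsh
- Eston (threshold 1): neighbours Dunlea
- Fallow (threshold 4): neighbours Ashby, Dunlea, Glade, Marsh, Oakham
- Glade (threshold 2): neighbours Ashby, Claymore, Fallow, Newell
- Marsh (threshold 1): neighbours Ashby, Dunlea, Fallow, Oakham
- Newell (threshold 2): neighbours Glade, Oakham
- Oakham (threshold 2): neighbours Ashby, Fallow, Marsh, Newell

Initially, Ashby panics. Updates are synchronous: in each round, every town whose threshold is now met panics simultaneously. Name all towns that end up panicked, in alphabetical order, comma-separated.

Ashby, Claymore, Dunlea, Eston, Fallow, Glade, Marsh, Newell, Oakham

Round 1 — Ashby panics (initial).
Round 2 — checking thresholds:
  Fallow: 1 of 5 neighbours < 4, holds.
  Glade: 1 of 4 neighbours < 2, holds.
  Marsh: 1 of 4 neighbours ≥ 1, panics.
  Oakham: 1 of 4 neighbours < 2, holds.
Round 3 — checking thresholds:
  Dunlea: 1 of 3 neighbours ≥ 1, panics.
  Fallow: 2 of 5 neighbours < 4, holds.
  Glade: 1 of 4 neighbours < 2, holds.
  Oakham: 2 of 4 neighbours ≥ 2, panics.
Round 4 — checking thresholds:
  Eston: 1 of 1 neighbours ≥ 1, panics.
  Fallow: 4 of 5 neighbours ≥ 4, panics.
  Glade: 1 of 4 neighbours < 2, holds.
  Newell: 1 of 2 neighbours < 2, holds.
Round 5 — checking thresholds:
  Glade: 2 of 4 neighbours ≥ 2, panics.
  Newell: 1 of 2 neighbours < 2, holds.
Round 6 — checking thresholds:
  Claymore: 1 of 1 neighbours ≥ 1, panics.
  Newell: 2 of 2 neighbours ≥ 2, panics.
Round 7 — no new panics; cascade stops.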